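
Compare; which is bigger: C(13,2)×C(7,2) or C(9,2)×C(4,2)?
C(13,2)×C(7,2)

Explanation: C(13,2)×C(7,2)=1,638, C(9,2)×C(4,2)=216.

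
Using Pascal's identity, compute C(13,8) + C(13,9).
2,002
C(13,8) + C(13,9) = C(14,9) = 2,002.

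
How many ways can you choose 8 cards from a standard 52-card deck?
752,538,150

Reasoning: C(52,8) = 752,538,150.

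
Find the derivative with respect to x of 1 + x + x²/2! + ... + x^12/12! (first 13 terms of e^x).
Differentiating term by term gives the first 12 terms of e^x.

Answer: 1 + x + x²/2! + ... + x^11/11!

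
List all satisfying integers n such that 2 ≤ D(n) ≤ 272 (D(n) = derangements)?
Using D(n) = (n−1)[D(n−1) + D(n−2)] with D(1)=0, D(2)=1: D(2)=1; D(3)=2; D(4)=9; D(5)=44; D(6)=265; D(7)=1,854. So valid n = 3, 4, 5, 6.

Answer: 3, 4, 5, 6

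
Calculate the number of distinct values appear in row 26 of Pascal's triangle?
14

Solution: Row 26 has entries C(26,0)..C(26,26); by symmetry C(26,k)=C(26,26-k), giving 14 distinct values.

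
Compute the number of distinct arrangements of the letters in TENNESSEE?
3,780
Word has 9 letters (T=1, E=4, N=2, S=2). Arrangements: 9!/Π(k!) = 3,780.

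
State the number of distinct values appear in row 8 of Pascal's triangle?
5

Explanation: Row 8 has entries C(8,0)..C(8,8); by symmetry C(8,k)=C(8,8-k), giving 5 distinct values.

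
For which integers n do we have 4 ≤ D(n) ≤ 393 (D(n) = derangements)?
4, 5, 6
Using D(n) = (n−1)[D(n−1) + D(n−2)] with D(1)=0, D(2)=1: D(3)=2; D(4)=9; D(5)=44; D(6)=265; D(7)=1,854. So valid n = 4, 5, 6.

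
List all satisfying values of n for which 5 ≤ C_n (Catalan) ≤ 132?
3, 4, 5, 6

Solution: C_2=2; C_3=5; C_4=14; C_5=42; C_6=132; C_7=429. So valid n = 3, 4, 5, 6.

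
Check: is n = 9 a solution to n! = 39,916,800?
9! = 9·8! = 9·40,320 = 362,880, which does not equal 39,916,800.

Answer: No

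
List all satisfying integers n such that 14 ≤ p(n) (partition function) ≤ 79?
Tabulating p(n) via p(n) = p(n−1) + p(n−2) − p(n−5) − p(n−7) + …: p(6)=11; p(7)=15; p(8)=22; p(9)=30; p(10)=42; p(11)=56; p(12)=77; p(13)=101. So valid n = 7, 8, 9, 10, 11, 12.
Final answer: 7, 8, 9, 10, 11, 12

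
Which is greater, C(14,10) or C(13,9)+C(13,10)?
By Pascal's identity: C(14,10) = C(13,9)+C(13,10) = 1,001. Equal.
Final answer: Equal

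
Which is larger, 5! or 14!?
14!
5!=120, 14!=87,178,291,200. 14! > 5!.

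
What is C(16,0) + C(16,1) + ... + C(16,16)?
65,536

Explanation: Sum of binomial coefficients = 2^16 = 65,536.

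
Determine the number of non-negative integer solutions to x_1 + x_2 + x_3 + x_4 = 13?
560

C(13+4-1, 4-1) = 560.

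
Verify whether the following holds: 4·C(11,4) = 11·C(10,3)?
True

Explanation: Absorption identity k·C(n,k) = n·C(n-1,k-1). LHS = 4·330 = 1,320; RHS = 11·120 = 1,320.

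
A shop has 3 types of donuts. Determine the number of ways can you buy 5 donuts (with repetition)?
Stars and bars: C(5+3-1, 5) = C(7, 5) = 21.
Final answer: 21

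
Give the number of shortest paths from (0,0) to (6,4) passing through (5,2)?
63

Explanation: To (5,2): C(7,5)=21. From there: C(3,1)=3. Total: 63.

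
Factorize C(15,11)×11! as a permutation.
P(15,11)

Explanation: C(15,11)×11! = [15!/(11!(4)!)]×11! = 15!/(4)! = P(15,11) = 54,486,432,000.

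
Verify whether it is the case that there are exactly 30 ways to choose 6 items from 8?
C(8,6) = 28 ≠ 30.

Answer: False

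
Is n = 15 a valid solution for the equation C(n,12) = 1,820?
No

Working:
C(15,12) = 15·14·13·12·11·10·9·8·7·6·5·4/12! = 217,945,728,000/479,001,600 = 455, which does not equal 1,820.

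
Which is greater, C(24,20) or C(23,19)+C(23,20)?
By Pascal's identity: C(24,20) = C(23,19)+C(23,20) = 10,626. Equal.
Final answer: Equal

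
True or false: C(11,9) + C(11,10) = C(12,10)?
True
Pascal's identity C(n,k) + C(n,k+1) = C(n+1,k+1): 55 + 11 = 66 = C(12,10).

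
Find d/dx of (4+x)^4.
4(4+x)^3

Working:
Using the power rule: d/dx (4+x)^4 = 4(4+x)^{3}.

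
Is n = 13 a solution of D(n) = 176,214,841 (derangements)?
No

Working:
D(13) = (13-1)·[D(12) + D(11)] = 12·[176,214,841 + 14,684,570] = 2,290,792,932, which does not equal 176,214,841.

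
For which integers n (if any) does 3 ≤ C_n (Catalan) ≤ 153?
3, 4, 5, 6

Explanation: C_2=2; C_3=5; C_4=14; C_5=42; C_6=132; C_7=429. So valid n = 3, 4, 5, 6.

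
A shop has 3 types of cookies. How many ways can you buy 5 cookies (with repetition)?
21
Stars and bars: C(5+3-1, 5) = C(7, 5) = 21.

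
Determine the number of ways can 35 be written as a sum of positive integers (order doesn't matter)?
14,883

Pentagonal recurrence p(n) = p(n−1) + p(n−2) − p(n−5) − p(n−7) + …: p(35) = p(34) + p(33) − p(30) − p(28) + p(23) + p(20) − p(13) − p(9) + p(0) = 12,310 + 10,143 − 5,604 − 3,718 + 1,255 + 627 − 101 − 30 + 1 = 14,883.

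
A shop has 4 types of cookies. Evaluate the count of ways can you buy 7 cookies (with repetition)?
120

Working:
Stars and bars: C(7+4-1, 7) = C(10, 7) = 120.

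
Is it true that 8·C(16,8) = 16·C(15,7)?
Absorption identity k·C(n,k) = n·C(n-1,k-1). LHS = 8·12870 = 102,960; RHS = 16·6435 = 102,960.
Final answer: True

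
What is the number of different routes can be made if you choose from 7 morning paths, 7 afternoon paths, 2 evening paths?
98

Solution: By the multiplication principle: 7 × 7 × 2 = 98.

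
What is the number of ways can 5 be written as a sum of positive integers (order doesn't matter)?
Pentagonal recurrence p(n) = p(n−1) + p(n−2) − p(n−5) − p(n−7) + …: p(5) = p(4) + p(3) − p(0) = 5 + 3 − 1 = 7.
Final answer: 7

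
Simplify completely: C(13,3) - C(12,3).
66

Working:
C(13,3) - C(12,3) = C(12,2) = 66.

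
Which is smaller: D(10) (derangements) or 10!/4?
10!/4
D(10) = (10-1)·[D(9) + D(8)] = 9·[133,496 + 14,833] = 1,334,961; 10!/4 = 3,628,800/4 = 907,200.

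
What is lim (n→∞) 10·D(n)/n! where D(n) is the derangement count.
10/e

Solution: D(n)/n! → 1/e, so 10·D(n)/n! → 10/e.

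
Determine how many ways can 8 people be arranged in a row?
Arrangements of 8 distinct objects: 8! = 40,320.

Answer: 40,320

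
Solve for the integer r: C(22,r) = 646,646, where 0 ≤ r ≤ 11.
10

Reasoning: C(22,r) is increasing for 0 ≤ r ≤ 11. Stepping up (C(22,r+1) = C(22,r)·(22−r)/(r+1)): C(22,1) = 22, C(22,2) = 231, C(22,3) = 1,540, C(22,4) = 7,315, C(22,5) = 26,334, C(22,6) = 74,613, C(22,7) = 170,544, C(22,8) = 319,770, C(22,9) = 497,420, C(22,10) = 646,646 ✓. So r = 10.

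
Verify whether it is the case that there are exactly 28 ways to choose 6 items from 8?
True

C(8,6) = 28.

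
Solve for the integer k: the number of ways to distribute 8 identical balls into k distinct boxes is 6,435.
8

Stars and bars: the count is C(8+k−1, k−1), increasing in k. k=6: C(13,5) = 1,287, k=7: C(14,6) = 3,003, k=8: C(15,7) = 6,435 ✓. So k = 8.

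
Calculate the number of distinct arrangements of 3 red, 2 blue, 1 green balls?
Multinomial: 6!/(3! × 2! × 1!) = 60.

Answer: 60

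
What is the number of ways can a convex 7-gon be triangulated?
42

Solution: Using the Catalan number formula: C_n = C(2n, n) / (n+1)
C_5 = C(10, 5) / (5+1)
     = 252 / 6
     = 42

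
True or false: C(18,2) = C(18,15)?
False

Reasoning: C(18,2) = 153 but C(18,15) = 816; symmetry gives C(18,2) = C(18,16), not C(18,15).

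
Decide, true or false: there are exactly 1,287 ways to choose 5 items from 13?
True

Solution: C(13,5) = 1,287.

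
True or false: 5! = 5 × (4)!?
By definition n! = n × (n-1)!, so 5! = 5 × 4!.

Answer: True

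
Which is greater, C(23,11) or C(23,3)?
C(23,11)

Solution: C(23,11)=1,352,078, C(23,3)=1,771.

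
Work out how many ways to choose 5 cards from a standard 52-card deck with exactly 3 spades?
211,926

Explanation: 13 spades and 39 non-spades: C(13,3) × C(39,2) = 286 × 741 = 211,926.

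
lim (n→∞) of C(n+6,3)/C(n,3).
1

Solution: Both numerator and denominator grow as n^3/3! for large n, so the ratio → 1.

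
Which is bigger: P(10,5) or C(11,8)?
P(10,5)

Solution: P(10,5)=30,240, C(11,8)=165.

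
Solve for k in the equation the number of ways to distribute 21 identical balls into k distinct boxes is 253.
Stars and bars: the count is C(21+k−1, k−1), increasing in k. k=2: C(22,1) = 22, k=3: C(23,2) = 253 ✓. So k = 3.
Final answer: 3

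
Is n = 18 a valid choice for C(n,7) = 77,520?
No

Working:
C(18,7) = 18·17·16·15·14·13·12/7! = 160,392,960/5,040 = 31,824, which does not equal 77,520.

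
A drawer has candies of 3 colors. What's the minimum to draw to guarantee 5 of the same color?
Worst case: 4 of each = 12. One more: 13.

Answer: 13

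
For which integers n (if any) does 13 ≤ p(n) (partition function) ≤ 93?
7, 8, 9, 10, 11, 12

Working:
Tabulating p(n) via p(n) = p(n−1) + p(n−2) − p(n−5) − p(n−7) + …: p(6)=11; p(7)=15; p(8)=22; p(9)=30; p(10)=42; p(11)=56; p(12)=77; p(13)=101. So valid n = 7, 8, 9, 10, 11, 12.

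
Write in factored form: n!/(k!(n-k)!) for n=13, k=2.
This is the binomial coefficient C(13,2) = 78.

Answer: C(13,2) = 78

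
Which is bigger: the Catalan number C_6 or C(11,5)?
C(11,5)

Working:
C_6 = C(12,6)/(6+1) = 924/7 = 132; C(11,5) = 462.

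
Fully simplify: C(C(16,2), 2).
7,140

Solution: C(16,2) = 120, then C(120, 2) = 7,140.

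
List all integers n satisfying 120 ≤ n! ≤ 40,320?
n! is strictly increasing; 5! = 120 and 8! = 40,320, so valid n = 5, 6, 7, 8.

Answer: 5, 6, 7, 8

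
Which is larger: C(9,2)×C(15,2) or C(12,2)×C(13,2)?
C(12,2)×C(13,2)
C(9,2)×C(15,2)=3,780, C(12,2)×C(13,2)=5,148.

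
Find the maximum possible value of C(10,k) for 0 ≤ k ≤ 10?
252

Maximum at k = 5: C(10,5) = 252.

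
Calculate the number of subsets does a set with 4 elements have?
16

Explanation: Each element can be included or excluded: 2^4 = 16.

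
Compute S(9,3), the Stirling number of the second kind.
3,025
Using the Stirling recurrence: S(n,k) = k·S(n-1,k) + S(n-1,k-1)
S(9,3) = 3·S(8,3) + S(8,2)
         = 3·966 + 127
         = 2898 + 127
         = 3,025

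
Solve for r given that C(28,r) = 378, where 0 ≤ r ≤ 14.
2
C(28,r) is increasing for 0 ≤ r ≤ 14. Stepping up (C(28,r+1) = C(28,r)·(28−r)/(r+1)): C(28,1) = 28, C(28,2) = 378 ✓. So r = 2.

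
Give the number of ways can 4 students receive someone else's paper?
9

Explanation: Using D(n) = (n-1)[D(n-1) + D(n-2)]:
D(4) = (4-1) × [D(3) + D(2)]
      = 3 × [2 + 1]
      = 3 × 3
      = 9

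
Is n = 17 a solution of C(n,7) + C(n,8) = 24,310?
No

Reasoning: C(17,7) + C(17,8) = 19,448 + 24,310 = 43,758, which does not equal 24,310.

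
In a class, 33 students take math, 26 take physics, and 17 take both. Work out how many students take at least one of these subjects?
42

Working:
|A∪B| = |A|+|B|-|A∩B| = 33+26-17 = 42.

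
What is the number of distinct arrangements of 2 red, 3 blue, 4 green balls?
1,260
Multinomial: 9!/(2! × 3! × 4!) = 1,260.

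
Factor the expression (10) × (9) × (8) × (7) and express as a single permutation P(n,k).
P(10,4) = 10!/(6)!

Reasoning: Product of 4 consecutive descending integers starting at 10: P(10,4) = 10!/6! = 5,040.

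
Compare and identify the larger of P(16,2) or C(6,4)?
P(16,2)

Reasoning: P(16,2)=240, C(6,4)=15.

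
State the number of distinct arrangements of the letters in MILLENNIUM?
226,800

Word has 10 letters (M=2, I=2, L=2, E=1, N=2, U=1). Arrangements: 10!/Π(k!) = 226,800.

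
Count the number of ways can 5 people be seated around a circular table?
Circular arrangements: (5-1)! = 24.

Answer: 24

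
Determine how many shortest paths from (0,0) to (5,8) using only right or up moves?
Choose 5 rights from 13 moves: C(13,5) = 1,287.
Final answer: 1,287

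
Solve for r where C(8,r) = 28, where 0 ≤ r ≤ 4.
2

Reasoning: C(8,r) is increasing for 0 ≤ r ≤ 4. Stepping up (C(8,r+1) = C(8,r)·(8−r)/(r+1)): C(8,1) = 8, C(8,2) = 28 ✓. So r = 2.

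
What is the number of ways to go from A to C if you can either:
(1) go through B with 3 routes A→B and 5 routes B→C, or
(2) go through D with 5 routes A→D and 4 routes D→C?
35

Working:
Route via B: 3×5=15. Route via D: 5×4=20. Total: 35.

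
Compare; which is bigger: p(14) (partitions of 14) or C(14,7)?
C(14,7)

Working:
Pentagonal recurrence p(n) = p(n−1) + p(n−2) − p(n−5) − p(n−7) + …: p(14) = p(13) + p(12) − p(9) − p(7) + p(2) = 101 + 77 − 30 − 15 + 2 = 135; C(14,7) = 3,432.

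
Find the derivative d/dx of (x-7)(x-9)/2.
d/dx[(x-7)(x-9)] = (x-9) + (x-7) = 2x - 16. Dividing by 2 gives (2x - 16)/2.

Answer: (2x - 16)/2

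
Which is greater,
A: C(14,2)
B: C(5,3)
A

A=C(14,2)=91, B=C(5,3)=10.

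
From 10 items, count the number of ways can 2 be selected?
C(10,2) = 10! / (2! × (10-2)!)
         = 10! / (2! × 8!)
         = 45

Answer: 45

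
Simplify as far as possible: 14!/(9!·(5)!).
This is C(14,9) = 2,002.

Answer: 2,002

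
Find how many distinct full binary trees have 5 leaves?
14
Using the Catalan number formula: C_n = C(2n, n) / (n+1)
C_4 = C(8, 4) / (4+1)
     = 70 / 5
     = 14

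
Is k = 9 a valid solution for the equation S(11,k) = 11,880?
S(11,9) = 9·S(10,9) + S(10,8) = 9·45 + 750 = 1,155, which does not equal 11,880.

Answer: No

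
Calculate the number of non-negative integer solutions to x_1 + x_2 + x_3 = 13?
105

C(13+3-1, 3-1) = 105.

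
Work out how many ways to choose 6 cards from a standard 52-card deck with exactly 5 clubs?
50,193

Explanation: 13 clubs and 39 non-clubs: C(13,5) × C(39,1) = 1287 × 39 = 50,193.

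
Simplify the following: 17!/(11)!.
8,910,720

This equals 17×16×...×12 = 8,910,720.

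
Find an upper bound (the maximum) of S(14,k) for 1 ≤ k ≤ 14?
63,436,373
Row S(14,k) for k = 1..14 (via S(n,k) = k·S(n−1,k) + S(n−1,k−1)): 1, 8,191, 788,970, 10,391,745, 40,075,035, 63,436,373, 49,329,280, 20,912,320, 5,135,130, 752,752, 66,066, 3,367, 91, 1. The row is unimodal; maximum at k = 6: 63,436,373.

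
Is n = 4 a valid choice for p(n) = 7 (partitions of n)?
No

Reasoning: Pentagonal recurrence p(n) = p(n−1) + p(n−2) − p(n−5) − p(n−7) + …: p(4) = p(3) + p(2) = 3 + 2 = 5, which does not equal 7.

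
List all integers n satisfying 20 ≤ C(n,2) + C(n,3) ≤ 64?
C(4,2)+C(4,3)=10; C(5,2)+C(5,3)=20; C(6,2)+C(6,3)=35; C(7,2)+C(7,3)=56; C(8,2)+C(8,3)=84. So valid n = 5, 6, 7.
Final answer: 5, 6, 7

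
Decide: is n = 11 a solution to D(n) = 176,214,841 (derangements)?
D(11) = (11-1)·[D(10) + D(9)] = 10·[1,334,961 + 133,496] = 14,684,570, which does not equal 176,214,841.
Final answer: No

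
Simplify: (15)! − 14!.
1,220,496,076,800

(15)! − 14! = (15)·14! − 14! = (15−1)·14! = 14·14! = 1,220,496,076,800.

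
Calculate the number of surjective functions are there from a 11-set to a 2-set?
2,046
Onto functions = 2! × S(11,2)
First compute S(11,2) via recurrence:
Using the Stirling recurrence: S(n,k) = k·S(n-1,k) + S(n-1,k-1)
S(11,2) = 2·S(10,2) + S(10,1)
         = 2·511 + 1
         = 1022 + 1
         = 1,023
Then: 2 × 1023 = 2,046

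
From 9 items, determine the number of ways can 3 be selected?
84

Working:
C(9,3) = 9! / (3! × (9-3)!)
         = 9! / (3! × 6!)
         = 84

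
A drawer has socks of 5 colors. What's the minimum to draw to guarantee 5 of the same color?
Worst case: 4 of each = 20. One more: 21.
Final answer: 21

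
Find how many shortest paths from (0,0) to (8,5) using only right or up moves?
1,287

Working:
Choose 8 rights from 13 moves: C(13,8) = 1,287.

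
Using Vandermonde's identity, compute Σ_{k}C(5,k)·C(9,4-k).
= C(5+9,4) = C(14,4) = 1,001.

Answer: 1,001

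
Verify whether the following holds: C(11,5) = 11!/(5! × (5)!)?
False
The correct denominator is 5!×6!, giving C(11,5) = 462; the stated RHS is 11!/(5!×5!) = 2,772 ≠ 462, so the statement does not hold.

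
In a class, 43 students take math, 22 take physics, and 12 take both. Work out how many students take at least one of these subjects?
|A∪B| = |A|+|B|-|A∩B| = 43+22-12 = 53.

Answer: 53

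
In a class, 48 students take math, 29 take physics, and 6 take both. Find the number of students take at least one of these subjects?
|A∪B| = |A|+|B|-|A∩B| = 48+29-6 = 71.

Answer: 71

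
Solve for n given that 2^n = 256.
8

Working:
2^8 = 256, so n = 8.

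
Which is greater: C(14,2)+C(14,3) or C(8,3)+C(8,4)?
First=455, Second=126.
Final answer: C(14,2)+C(14,3)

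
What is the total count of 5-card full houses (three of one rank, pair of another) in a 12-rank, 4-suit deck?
Triple rank: 12. Triple suits: C(4,3)=4. Pair rank: 11. Pair suits: C(4,2)=6. Total: 3,168.
Final answer: 3,168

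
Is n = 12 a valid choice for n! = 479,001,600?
Yes

Solution: 12! = 12·11! = 12·39,916,800 = 479,001,600, which equals 479,001,600.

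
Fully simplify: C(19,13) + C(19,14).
38,760

Solution: By Pascal's identity: C(20,14) = 38,760.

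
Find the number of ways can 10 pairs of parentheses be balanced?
Using the Catalan number formula: C_n = C(2n, n) / (n+1)
C_10 = C(20, 10) / (10+1)
     = 184756 / 11
     = 16,796

Answer: 16,796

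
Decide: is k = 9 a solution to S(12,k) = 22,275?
Yes

Explanation: S(12,9) = 9·S(11,9) + S(11,8) = 9·1,155 + 11,880 = 22,275, which equals 22,275.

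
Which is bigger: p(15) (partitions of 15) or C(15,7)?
Pentagonal recurrence p(n) = p(n−1) + p(n−2) − p(n−5) − p(n−7) + …: p(15) = p(14) + p(13) − p(10) − p(8) + p(3) + p(0) = 135 + 101 − 42 − 22 + 3 + 1 = 176; C(15,7) = 6,435.
Final answer: C(15,7)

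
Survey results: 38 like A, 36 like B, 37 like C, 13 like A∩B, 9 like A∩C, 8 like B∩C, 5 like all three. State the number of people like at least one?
86
|A∪B∪C| = 38+36+37-13-9-8+5 = 86.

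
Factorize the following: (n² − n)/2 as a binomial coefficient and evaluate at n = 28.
C(n,2); C(28,2) = 378

Reasoning: (n² − n)/2 = n(n−1)/2 = C(n,2). At n = 28: C(28,2) = 378.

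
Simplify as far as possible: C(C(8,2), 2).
378

Reasoning: C(8,2) = 28, then C(28, 2) = 378.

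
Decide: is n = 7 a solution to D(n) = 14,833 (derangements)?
No

D(7) = (7-1)·[D(6) + D(5)] = 6·[265 + 44] = 1,854, which does not equal 14,833.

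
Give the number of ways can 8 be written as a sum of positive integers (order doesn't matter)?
Pentagonal recurrence p(n) = p(n−1) + p(n−2) − p(n−5) − p(n−7) + …: p(8) = p(7) + p(6) − p(3) − p(1) = 15 + 11 − 3 − 1 = 22.

Answer: 22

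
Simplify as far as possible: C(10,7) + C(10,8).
165

Explanation: By Pascal's identity: C(11,8) = 165.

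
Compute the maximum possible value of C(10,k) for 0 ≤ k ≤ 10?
252

Working:
Maximum at k = 5: C(10,5) = 252.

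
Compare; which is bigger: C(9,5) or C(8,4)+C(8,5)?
By Pascal's identity: C(9,5) = C(8,4)+C(8,5) = 126. Equal.
Final answer: Equal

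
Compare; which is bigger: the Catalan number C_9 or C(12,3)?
C_9

Explanation: C_9 = C(18,9)/(9+1) = 48,620/10 = 4,862; C(12,3) = 220.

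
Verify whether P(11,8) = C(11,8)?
False

Explanation: P(11,8) = 6,652,800 but C(11,8) = 165; they differ by a factor of 8! = 40320, so the statement does not hold.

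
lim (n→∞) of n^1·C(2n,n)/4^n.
∞
C(2n,n) ~ 4^n/√(πn), so n^1·C(2n,n)/4^n ~ n^(1 − 1/2)/√π → ∞.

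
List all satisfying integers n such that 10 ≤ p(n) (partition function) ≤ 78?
6, 7, 8, 9, 10, 11, 12

Explanation: Tabulating p(n) via p(n) = p(n−1) + p(n−2) − p(n−5) − p(n−7) + …: p(5)=7; p(6)=11; p(7)=15; p(8)=22; p(9)=30; p(10)=42; p(11)=56; p(12)=77; p(13)=101. So valid n = 6, 7, 8, 9, 10, 11, 12.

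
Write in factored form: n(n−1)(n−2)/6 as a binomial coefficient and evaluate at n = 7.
C(n,3); C(7,3) = 35

Explanation: n(n−1)(n−2)/6 = n!/(3!(n−3)!) = C(n,3). At n = 7: C(7,3) = 35.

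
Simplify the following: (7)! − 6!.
4,320

Reasoning: (7)! − 6! = (7)·6! − 6! = (7−1)·6! = 6·6! = 4,320.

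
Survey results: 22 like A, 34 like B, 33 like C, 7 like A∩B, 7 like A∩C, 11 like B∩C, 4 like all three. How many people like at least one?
68

Solution: |A∪B∪C| = 22+34+33-7-7-11+4 = 68.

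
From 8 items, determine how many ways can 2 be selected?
28

Reasoning: C(8,2) = 8! / (2! × (8-2)!)
         = 8! / (2! × 6!)
         = 28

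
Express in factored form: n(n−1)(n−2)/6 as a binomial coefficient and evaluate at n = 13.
n(n−1)(n−2)/6 = n!/(3!(n−3)!) = C(n,3). At n = 13: C(13,3) = 286.

Answer: C(n,3); C(13,3) = 286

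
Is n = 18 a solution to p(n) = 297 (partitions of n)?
Pentagonal recurrence p(n) = p(n−1) + p(n−2) − p(n−5) − p(n−7) + …: p(18) = p(17) + p(16) − p(13) − p(11) + p(6) + p(3) = 297 + 231 − 101 − 56 + 11 + 3 = 385, which does not equal 297.
Final answer: No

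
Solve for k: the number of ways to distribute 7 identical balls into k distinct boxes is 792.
Stars and bars: the count is C(7+k−1, k−1), increasing in k. k=4: C(10,3) = 120, k=5: C(11,4) = 330, k=6: C(12,5) = 792 ✓. So k = 6.

Answer: 6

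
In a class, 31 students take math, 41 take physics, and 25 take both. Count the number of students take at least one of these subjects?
47

Solution: |A∪B| = |A|+|B|-|A∩B| = 31+41-25 = 47.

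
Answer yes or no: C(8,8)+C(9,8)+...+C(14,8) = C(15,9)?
Hockey stick identity gives Σ = C(15,9) = 5,005; RHS C(15,9) = 5,005.
Final answer: Yes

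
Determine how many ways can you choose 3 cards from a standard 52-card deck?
22,100

Working:
C(52,3) = 22,100.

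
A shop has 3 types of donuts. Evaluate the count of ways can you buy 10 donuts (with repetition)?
66

Solution: Stars and bars: C(10+3-1, 10) = C(12, 10) = 66.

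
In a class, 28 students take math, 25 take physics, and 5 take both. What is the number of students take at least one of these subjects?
48

Solution: |A∪B| = |A|+|B|-|A∩B| = 28+25-5 = 48.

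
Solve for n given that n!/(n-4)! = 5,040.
10
n!/(n-4)! = n×(n-1)×(n-2)×(n-3), a product of 4 consecutive integers ≈ (n−1.5)^4. 5,040^(1/4) + 1.5 ≈ 9.9; check n = 10: 10×9×8×7 = 5,040 ✓. So n = 10.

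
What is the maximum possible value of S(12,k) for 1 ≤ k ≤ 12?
1,379,400

Explanation: Row S(12,k) for k = 1..12 (via S(n,k) = k·S(n−1,k) + S(n−1,k−1)): 1, 2,047, 86,526, 611,501, 1,379,400, 1,323,652, 627,396, 159,027, 22,275, 1,705, 66, 1. The row is unimodal; maximum at k = 5: 1,379,400.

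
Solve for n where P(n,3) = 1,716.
13

Reasoning: P(n,3) = n(n−1)(n−2) is increasing in n; n(n−1)(n−2) ≈ (n−1)^3 = 1,716 gives n ≈ 13.0. Check: P(11,3) = 990, P(12,3) = 1,320, P(13,3) = 1,716 ✓. So n = 13.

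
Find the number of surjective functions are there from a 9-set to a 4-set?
Onto functions = 4! × S(9,4)
First compute S(9,4) via recurrence:
Using the Stirling recurrence: S(n,k) = k·S(n-1,k) + S(n-1,k-1)
S(9,4) = 4·S(8,4) + S(8,3)
         = 4·1701 + 966
         = 6804 + 966
         = 7,770
Then: 24 × 7770 = 186,480

Answer: 186,480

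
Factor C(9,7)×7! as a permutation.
P(9,7)

C(9,7)×7! = [9!/(7!(2)!)]×7! = 9!/(2)! = P(9,7) = 181,440.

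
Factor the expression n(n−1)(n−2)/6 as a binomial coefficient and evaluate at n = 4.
C(n,3); C(4,3) = 4

Working:
n(n−1)(n−2)/6 = n!/(3!(n−3)!) = C(n,3). At n = 4: C(4,3) = 4.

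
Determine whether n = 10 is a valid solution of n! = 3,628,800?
10! = 10·9! = 10·362,880 = 3,628,800, which equals 3,628,800.
Final answer: Yes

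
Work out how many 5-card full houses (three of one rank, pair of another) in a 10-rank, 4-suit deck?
2,160

Reasoning: Triple rank: 10. Triple suits: C(4,3)=4. Pair rank: 9. Pair suits: C(4,2)=6. Total: 2,160.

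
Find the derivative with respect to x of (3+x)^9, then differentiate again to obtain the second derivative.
First derivative: 9(3+x)^{8}. Second derivative: 9·8·(3+x)^{7} = 72(3+x)^{7}.
Final answer: 72(3+x)^7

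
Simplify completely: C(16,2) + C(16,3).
680

By Pascal's identity: C(17,3) = 680.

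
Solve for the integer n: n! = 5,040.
7

Solution: n! is strictly increasing. 5! = 120, 6! = 720, 7! = 5,040 ✓. So n = 7.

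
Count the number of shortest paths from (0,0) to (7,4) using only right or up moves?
Choose 7 rights from 11 moves: C(11,7) = 330.
Final answer: 330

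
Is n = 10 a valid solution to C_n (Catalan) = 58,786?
No

Reasoning: C_10 = C(20,10)/(10+1) = 184,756/11 = 16,796, which does not equal 58,786.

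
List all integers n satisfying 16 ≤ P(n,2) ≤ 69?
5, 6, 7, 8

Working:
P(4,2)=12; P(5,2)=20; P(6,2)=30; P(7,2)=42; P(8,2)=56; P(9,2)=72. So valid n = 5, 6, 7, 8.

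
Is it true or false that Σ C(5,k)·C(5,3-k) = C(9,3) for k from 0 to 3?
False

Reasoning: Vandermonde's identity gives C(10,3) = 120; RHS C(9,3) = 84.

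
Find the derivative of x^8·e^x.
(8x^7 + x^8)e^x

Explanation: Product rule: d/dx[x^8]·e^x + x^8·d/dx[e^x] = 8x^{7}e^x + x^8e^x.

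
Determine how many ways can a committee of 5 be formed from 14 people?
C(14,5) = 14! / (5! × (14-5)!)
         = 14! / (5! × 9!)
         = 2,002
Final answer: 2,002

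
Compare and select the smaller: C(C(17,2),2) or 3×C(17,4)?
3×C(17,4)

Reasoning: C(C(17,2),2)=9,180, 3×C(17,4)=7,140.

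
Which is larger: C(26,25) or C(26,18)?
C(26,25)=26, C(26,18)=1,562,275.
Final answer: C(26,18)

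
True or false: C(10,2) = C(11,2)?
False

Explanation: LHS = C(10,2) = 45; RHS = C(11,2) = 55. 45 ≠ 55, so the statement does not hold.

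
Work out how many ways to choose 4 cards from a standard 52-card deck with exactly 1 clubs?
13 clubs and 39 non-clubs: C(13,1) × C(39,3) = 13 × 9139 = 118,807.
Final answer: 118,807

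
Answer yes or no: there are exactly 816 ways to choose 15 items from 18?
Yes

Explanation: C(18,15) = 816.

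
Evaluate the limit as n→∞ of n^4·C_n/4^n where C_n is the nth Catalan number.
∞
C_n ~ 4^n/(n^(3/2)√π), so n^4·C_n/4^n ~ n^(4 − 3/2)/√π → ∞.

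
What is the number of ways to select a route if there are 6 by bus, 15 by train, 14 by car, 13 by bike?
48
By the addition principle: 6 + 15 + 14 + 13 = 48.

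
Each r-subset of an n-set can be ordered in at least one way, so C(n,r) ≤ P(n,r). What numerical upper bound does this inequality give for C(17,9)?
8,821,612,800

Explanation: P(17,9) = 17·16·15·14·13·12·11·10·9 = 8,821,612,800, so C(17,9) ≤ 8,821,612,800. (The bound is loose by a factor of 9! = 362,880: C(17,9) = 8,821,612,800/362,880 = 24,310.)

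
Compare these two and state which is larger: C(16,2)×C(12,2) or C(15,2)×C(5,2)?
C(16,2)×C(12,2)=7,920, C(15,2)×C(5,2)=1,050.

Answer: C(16,2)×C(12,2)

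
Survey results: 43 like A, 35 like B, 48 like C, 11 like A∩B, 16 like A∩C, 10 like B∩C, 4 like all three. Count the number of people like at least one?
93

|A∪B∪C| = 43+35+48-11-16-10+4 = 93.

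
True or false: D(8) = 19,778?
False

Reasoning: Derangements of 8 elements: D(8) = (8-1)·[D(7) + D(6)] = 7·[1,854 + 265] = 14,833.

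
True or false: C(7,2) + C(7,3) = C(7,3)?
False

Explanation: Pascal's identity gives C(8,3) = 56, whereas C(7,3) = 35.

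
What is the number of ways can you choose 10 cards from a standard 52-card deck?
15,820,024,220

C(52,10) = 15,820,024,220.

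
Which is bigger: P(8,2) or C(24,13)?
P(8,2)=56, C(24,13)=2,496,144.
Final answer: C(24,13)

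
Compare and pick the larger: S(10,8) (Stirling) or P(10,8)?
S(10,8) = 8·S(9,8) + S(9,7) = 8·36 + 462 = 750; P(10,8) = 1,814,400.
Final answer: P(10,8)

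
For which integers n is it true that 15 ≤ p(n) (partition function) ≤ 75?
7, 8, 9, 10, 11

Explanation: Tabulating p(n) via p(n) = p(n−1) + p(n−2) − p(n−5) − p(n−7) + …: p(6)=11; p(7)=15; p(8)=22; p(9)=30; p(10)=42; p(11)=56; p(12)=77. So valid n = 7, 8, 9, 10, 11.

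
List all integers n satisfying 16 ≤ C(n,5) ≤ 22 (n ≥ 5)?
7

Reasoning: C(6,5)=6; C(7,5)=21; C(8,5)=56. So valid n = 7.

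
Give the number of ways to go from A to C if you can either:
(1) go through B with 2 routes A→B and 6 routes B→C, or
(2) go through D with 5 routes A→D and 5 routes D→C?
37

Working:
Route via B: 2×6=12. Route via D: 5×5=25. Total: 37.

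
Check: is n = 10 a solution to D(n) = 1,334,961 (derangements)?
D(10) = (10-1)·[D(9) + D(8)] = 9·[133,496 + 14,833] = 1,334,961, which equals 1,334,961.
Final answer: Yes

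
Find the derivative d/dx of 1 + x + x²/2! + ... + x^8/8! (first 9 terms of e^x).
1 + x + x²/2! + ... + x^7/7!

Explanation: Differentiating term by term gives the first 8 terms of e^x.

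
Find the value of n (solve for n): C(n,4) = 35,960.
32

Working:
C(n,4) = n(n−1)(n−2)(n−3)/4! is increasing in n, and n(n−1)(n−2)(n−3) = 4!·35,960 = 863,040 ≈ (n−1.5)^4 gives n ≈ 32.0. Check: C(30,4) = 27,405, C(31,4) = 31,465, C(32,4) = 35,960 ✓. So n = 32.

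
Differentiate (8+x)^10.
10(8+x)^9

Solution: Using the power rule: d/dx (8+x)^10 = 10(8+x)^{9}.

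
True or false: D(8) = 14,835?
Derangements of 8 elements: D(8) = (8-1)·[D(7) + D(6)] = 7·[1,854 + 265] = 14,833.

Answer: False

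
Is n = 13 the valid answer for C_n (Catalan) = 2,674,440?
No

Explanation: C_13 = C(26,13)/(13+1) = 10,400,600/14 = 742,900, which does not equal 2,674,440.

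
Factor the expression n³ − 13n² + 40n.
n(n − 5)(n − 8)

Reasoning: n³ − 13n² + 40n = n(n² − 13n + 40) = n(n − 5)(n − 8).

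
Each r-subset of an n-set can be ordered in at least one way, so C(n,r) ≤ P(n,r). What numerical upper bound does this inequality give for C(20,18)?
1,216,451,004,088,320,000
P(20,18) = 20·19·18·17·16·15·14·13·12·11·10·9·8·7·6·5·4·3 = 1,216,451,004,088,320,000, so C(20,18) ≤ 1,216,451,004,088,320,000. (The bound is loose by a factor of 18! = 6,402,373,705,728,000: C(20,18) = 1,216,451,004,088,320,000/6,402,373,705,728,000 = 190.)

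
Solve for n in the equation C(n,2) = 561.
34

Solution: C(n,2) = n(n−1)/2! is increasing in n, and n(n−1) = 2!·561 = 1,122 ≈ (n−0.5)^2 gives n ≈ 34.0. Check: C(32,2) = 496, C(33,2) = 528, C(34,2) = 561 ✓. So n = 34.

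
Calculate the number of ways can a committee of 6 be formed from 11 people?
462

Explanation: C(11,6) = 11! / (6! × (11-6)!)
         = 11! / (6! × 5!)
         = 462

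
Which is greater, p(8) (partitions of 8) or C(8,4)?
Pentagonal recurrence p(n) = p(n−1) + p(n−2) − p(n−5) − p(n−7) + …: p(8) = p(7) + p(6) − p(3) − p(1) = 15 + 11 − 3 − 1 = 22; C(8,4) = 70.

Answer: C(8,4)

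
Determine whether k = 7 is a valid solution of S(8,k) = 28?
Yes
S(8,7) = 7·S(7,7) + S(7,6) = 7·1 + 21 = 28, which equals 28.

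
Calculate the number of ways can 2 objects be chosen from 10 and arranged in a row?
90

P(10,2) = 10!/(10-2)! = 90.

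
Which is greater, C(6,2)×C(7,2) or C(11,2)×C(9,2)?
C(11,2)×C(9,2)

Solution: C(6,2)×C(7,2)=315, C(11,2)×C(9,2)=1,980.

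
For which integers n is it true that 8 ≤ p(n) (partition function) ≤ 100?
6, 7, 8, 9, 10, 11, 12

Tabulating p(n) via p(n) = p(n−1) + p(n−2) − p(n−5) − p(n−7) + …: p(5)=7; p(6)=11; p(7)=15; p(8)=22; p(9)=30; p(10)=42; p(11)=56; p(12)=77; p(13)=101. So valid n = 6, 7, 8, 9, 10, 11, 12.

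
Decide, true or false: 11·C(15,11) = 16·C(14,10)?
False

Absorption identity k·C(n,k) = n·C(n-1,k-1). LHS = 11·1365 = 15,015; RHS = 16·1001 = 16,016.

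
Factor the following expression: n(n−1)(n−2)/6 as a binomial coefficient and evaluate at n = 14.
C(n,3); C(14,3) = 364

Working:
n(n−1)(n−2)/6 = n!/(3!(n−3)!) = C(n,3). At n = 14: C(14,3) = 364.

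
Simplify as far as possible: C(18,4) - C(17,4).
680

Reasoning: C(18,4) - C(17,4) = C(17,3) = 680.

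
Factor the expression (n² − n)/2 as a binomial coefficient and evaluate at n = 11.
C(n,2); C(11,2) = 55
(n² − n)/2 = n(n−1)/2 = C(n,2). At n = 11: C(11,2) = 55.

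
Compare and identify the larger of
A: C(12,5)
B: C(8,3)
A

Explanation: A=C(12,5)=792, B=C(8,3)=56.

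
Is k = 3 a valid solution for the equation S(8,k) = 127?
No

Working:
S(8,3) = 3·S(7,3) + S(7,2) = 3·301 + 63 = 966, which does not equal 127.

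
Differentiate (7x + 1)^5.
35(7x + 1)^4
Chain rule: 5(7x+1)^{4} × 7 = 35(7x+1)^{4}.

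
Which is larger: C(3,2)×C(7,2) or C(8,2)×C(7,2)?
C(8,2)×C(7,2)
C(3,2)×C(7,2)=63, C(8,2)×C(7,2)=588.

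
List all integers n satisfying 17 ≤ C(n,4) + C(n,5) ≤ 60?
6, 7
C(5,4)+C(5,5)=6; C(6,4)+C(6,5)=21; C(7,4)+C(7,5)=56; C(8,4)+C(8,5)=126. So valid n = 6, 7.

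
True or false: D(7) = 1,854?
True

Derangements of 7 elements: D(7) = (7-1)·[D(6) + D(5)] = 6·[265 + 44] = 1,854.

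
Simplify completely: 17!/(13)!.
57,120
This equals 17×16×...×14 = 57,120.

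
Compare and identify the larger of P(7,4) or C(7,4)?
P(7,4)=840, C(7,4)=35.

Answer: P(7,4)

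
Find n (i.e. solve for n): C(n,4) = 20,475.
28
C(n,4) = n(n−1)(n−2)(n−3)/4! is increasing in n, and n(n−1)(n−2)(n−3) = 4!·20,475 = 491,400 ≈ (n−1.5)^4 gives n ≈ 28.0. Check: C(26,4) = 14,950, C(27,4) = 17,550, C(28,4) = 20,475 ✓. So n = 28.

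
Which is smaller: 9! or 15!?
9!

Solution: 9!=362,880, 15!=1,307,674,368,000. 15! > 9!.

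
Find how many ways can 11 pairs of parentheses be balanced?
58,786

Reasoning: Using the Catalan number formula: C_n = C(2n, n) / (n+1)
C_11 = C(22, 11) / (11+1)
     = 705432 / 12
     = 58,786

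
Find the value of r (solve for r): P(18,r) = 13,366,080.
P(18,r) = 18·17·…·(18−r+1), a product of r factors. Multiplying down from 18: 18 = 18; 18·17 = 306; 18·17·16 = 4,896; 18·17·16·15 = 73,440; 18·17·16·15·14 = 1,028,160; 18·17·16·15·14·13 = 13,366,080 ✓ (6 factors). So r = 6.

Answer: 6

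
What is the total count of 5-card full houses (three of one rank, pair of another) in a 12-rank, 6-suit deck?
39,600
Triple rank: 12. Triple suits: C(6,3)=20. Pair rank: 11. Pair suits: C(6,2)=15. Total: 39,600.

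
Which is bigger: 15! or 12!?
15!=1,307,674,368,000, 12!=479,001,600. 15! > 12!.

Answer: 15!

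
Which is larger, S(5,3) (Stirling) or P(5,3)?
P(5,3)

Solution: S(5,3) = 3·S(4,3) + S(4,2) = 3·6 + 7 = 25; P(5,3) = 60.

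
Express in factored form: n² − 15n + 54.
Seek roots whose sum is 15 and product is 54: (6, 9). So n² − 15n + 54 = (n − 6)(n − 9).

Answer: (n − 6)(n − 9)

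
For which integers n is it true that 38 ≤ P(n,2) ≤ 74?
7, 8, 9

Explanation: P(6,2)=30; P(7,2)=42; P(8,2)=56; P(9,2)=72; P(10,2)=90. So valid n = 7, 8, 9.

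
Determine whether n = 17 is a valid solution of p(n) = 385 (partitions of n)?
No

Working:
Pentagonal recurrence p(n) = p(n−1) + p(n−2) − p(n−5) − p(n−7) + …: p(17) = p(16) + p(15) − p(12) − p(10) + p(5) + p(2) = 231 + 176 − 77 − 42 + 7 + 2 = 297, which does not equal 385.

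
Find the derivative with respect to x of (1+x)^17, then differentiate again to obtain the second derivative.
272(1+x)^15

Solution: First derivative: 17(1+x)^{16}. Second derivative: 17·16·(1+x)^{15} = 272(1+x)^{15}.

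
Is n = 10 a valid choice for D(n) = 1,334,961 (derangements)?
D(10) = (10-1)·[D(9) + D(8)] = 9·[133,496 + 14,833] = 1,334,961, which equals 1,334,961.

Answer: Yes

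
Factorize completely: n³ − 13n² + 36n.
n(n − 4)(n − 9)
n³ − 13n² + 36n = n(n² − 13n + 36) = n(n − 4)(n − 9).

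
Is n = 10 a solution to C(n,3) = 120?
Yes

C(10,3) = 10·9·8/3! = 720/6 = 120, which equals 120.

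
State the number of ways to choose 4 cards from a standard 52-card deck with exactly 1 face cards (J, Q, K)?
118,560

Reasoning: 12 face cards and 40 non-face cards: C(12,1) × C(40,3) = 12 × 9,880 = 118,560.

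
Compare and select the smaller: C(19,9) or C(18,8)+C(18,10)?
C(18,8)+C(18,10)

Explanation: C(19,9)=92,378; C(18,8)+C(18,10)=43,758+43,758=87,516.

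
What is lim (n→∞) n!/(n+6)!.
n!/(n+6)! = 1/[(n+1)(n+2)···(n+6)] → 0 as n → ∞.
Final answer: 0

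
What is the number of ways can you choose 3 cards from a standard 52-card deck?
22,100

C(52,3) = 22,100.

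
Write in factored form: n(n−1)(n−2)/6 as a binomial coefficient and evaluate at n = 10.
C(n,3); C(10,3) = 120

Explanation: n(n−1)(n−2)/6 = n!/(3!(n−3)!) = C(n,3). At n = 10: C(10,3) = 120.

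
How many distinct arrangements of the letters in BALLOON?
Word has 7 letters (B=1, A=1, L=2, O=2, N=1). Arrangements: 7!/Π(k!) = 1,260.
Final answer: 1,260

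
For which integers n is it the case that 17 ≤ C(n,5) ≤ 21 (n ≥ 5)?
7

Explanation: C(6,5)=6; C(7,5)=21; C(8,5)=56. So valid n = 7.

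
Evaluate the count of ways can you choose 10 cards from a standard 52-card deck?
15,820,024,220

Explanation: C(52,10) = 15,820,024,220.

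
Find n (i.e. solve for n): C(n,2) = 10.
5

Solution: C(n,2) = n(n−1)/2! is increasing in n, and n(n−1) = 2!·10 = 20 ≈ (n−0.5)^2 gives n ≈ 5.0. Check: C(3,2) = 3, C(4,2) = 6, C(5,2) = 10 ✓. So n = 5.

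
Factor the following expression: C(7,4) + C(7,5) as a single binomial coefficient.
C(8,5)

Solution: By Pascal's identity: C(7,4) + C(7,5) = C(8,5) = 56.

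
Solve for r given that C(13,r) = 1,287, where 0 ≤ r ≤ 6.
C(13,r) is increasing for 0 ≤ r ≤ 6. Stepping up (C(13,r+1) = C(13,r)·(13−r)/(r+1)): C(13,1) = 13, C(13,2) = 78, C(13,3) = 286, C(13,4) = 715, C(13,5) = 1,287 ✓. So r = 5.
Final answer: 5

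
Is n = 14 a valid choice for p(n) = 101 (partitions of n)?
No

Reasoning: Pentagonal recurrence p(n) = p(n−1) + p(n−2) − p(n−5) − p(n−7) + …: p(14) = p(13) + p(12) − p(9) − p(7) + p(2) = 101 + 77 − 30 − 15 + 2 = 135, which does not equal 101.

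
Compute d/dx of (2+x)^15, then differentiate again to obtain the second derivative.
210(2+x)^13

Solution: First derivative: 15(2+x)^{14}. Second derivative: 15·14·(2+x)^{13} = 210(2+x)^{13}.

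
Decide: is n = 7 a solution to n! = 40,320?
No

Reasoning: 7! = 7·6! = 7·720 = 5,040, which does not equal 40,320.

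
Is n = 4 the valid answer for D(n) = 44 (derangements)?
D(4) = (4-1)·[D(3) + D(2)] = 3·[2 + 1] = 9, which does not equal 44.

Answer: No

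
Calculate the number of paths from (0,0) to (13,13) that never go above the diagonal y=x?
Counted by the Catalan number C_13: C_13 = C(26,13)/(13+1) = 10,400,600/14 = 742,900.

Answer: 742,900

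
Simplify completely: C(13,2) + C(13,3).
364

Explanation: By Pascal's identity: C(14,3) = 364.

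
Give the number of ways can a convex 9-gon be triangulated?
429

Using the Catalan number formula: C_n = C(2n, n) / (n+1)
C_7 = C(14, 7) / (7+1)
     = 3432 / 8
     = 429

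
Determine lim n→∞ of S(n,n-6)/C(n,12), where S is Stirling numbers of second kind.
10395

The leading term of S(n,n-6) as a polynomial in n is (11)!!·C(n,12), so the ratio → (11)!! = 10395.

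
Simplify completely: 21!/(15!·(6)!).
54,264

Reasoning: This is C(21,15) = 54,264.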